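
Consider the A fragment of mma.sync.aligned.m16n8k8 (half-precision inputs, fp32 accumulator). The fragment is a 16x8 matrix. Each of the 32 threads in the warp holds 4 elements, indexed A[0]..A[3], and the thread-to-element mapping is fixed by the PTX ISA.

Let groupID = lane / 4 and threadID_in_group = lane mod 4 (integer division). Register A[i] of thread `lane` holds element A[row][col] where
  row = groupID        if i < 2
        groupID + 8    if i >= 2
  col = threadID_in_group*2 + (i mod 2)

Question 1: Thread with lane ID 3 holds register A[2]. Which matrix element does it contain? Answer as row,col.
8,6

lane 3⇒3/4=0, 3 mod 4=3
i=2  r:0+8⇒8  c:2·3+0⇒6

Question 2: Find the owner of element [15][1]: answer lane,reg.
28,3

r=15⇒gr=7,Rb=1  c=1⇒th=0,odd=1
L=7*4+0=28  i=1*2+1=3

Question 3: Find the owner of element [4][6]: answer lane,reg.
19,0

r:4=>grp=4,rB=0  c:6=>tig=3,lo=0
L=4*4+3=19  i=0*2+0=0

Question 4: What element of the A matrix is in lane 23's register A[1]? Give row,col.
5,7

L=23=>grp=23>>2=5, tig=23&3=3
[1]=>row 5+0=5  col 3·2+1=7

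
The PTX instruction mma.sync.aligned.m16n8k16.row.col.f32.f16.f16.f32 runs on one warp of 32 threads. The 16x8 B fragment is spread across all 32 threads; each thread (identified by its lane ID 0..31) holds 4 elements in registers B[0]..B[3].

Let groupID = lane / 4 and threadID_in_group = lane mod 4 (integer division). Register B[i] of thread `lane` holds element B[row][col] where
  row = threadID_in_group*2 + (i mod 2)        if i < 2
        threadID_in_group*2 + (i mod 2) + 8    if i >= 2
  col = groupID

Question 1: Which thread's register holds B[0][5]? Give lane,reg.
20,0

c: 5->gid=5  r: 0->r8=0,tid=0,i&1=0
L=5*4+0=20  i=0*2+0=0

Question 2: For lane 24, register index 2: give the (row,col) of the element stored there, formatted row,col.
24: G=6,T=0
[2] (0*2+0+8,6) = (8,6)

8,6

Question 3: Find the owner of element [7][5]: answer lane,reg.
23,1

c:5=>grp=5  r:7=>rB=0,tig=3,lo=1
L=5*4+3=23  i=0*2+1=1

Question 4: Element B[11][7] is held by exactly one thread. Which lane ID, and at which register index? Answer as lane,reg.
29,3

c:7=>grp=7  r:11=>rB=1,tig=1,lo=1
L=7*4+1=29  i=1*2+1=3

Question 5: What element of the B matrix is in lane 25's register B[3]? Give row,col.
11,6

L=25→G=25>>2=6, T=25&3=1
[3]→row 1·2+1+8=11  col G=6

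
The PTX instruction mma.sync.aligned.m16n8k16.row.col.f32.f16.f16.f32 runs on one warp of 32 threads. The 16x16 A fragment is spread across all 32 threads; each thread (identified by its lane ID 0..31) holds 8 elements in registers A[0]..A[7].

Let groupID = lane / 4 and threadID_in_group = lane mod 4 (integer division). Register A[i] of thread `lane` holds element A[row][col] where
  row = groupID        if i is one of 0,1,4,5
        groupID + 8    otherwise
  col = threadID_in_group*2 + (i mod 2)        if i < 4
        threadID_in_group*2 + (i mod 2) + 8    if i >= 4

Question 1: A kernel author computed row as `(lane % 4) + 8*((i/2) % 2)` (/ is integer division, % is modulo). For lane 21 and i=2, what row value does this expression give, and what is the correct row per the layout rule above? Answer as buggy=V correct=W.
`(lane % 4) + 8*((i/2) % 2)`[21,2]→9
lane 21: G=5 (21/4), T=1 (21%4)
i=2: r=5+8=13, c=1*2+0+0=2
row: 9 vs 13

buggy=9 correct=13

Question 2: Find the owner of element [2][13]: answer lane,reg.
10,5

r=2→G=2,rhi=0  c=13→chi=1,T=2,p=1
L=2*4+2=10  i=1*4+0*2+1=5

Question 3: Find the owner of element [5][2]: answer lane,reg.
21,0

r: 5->gid=5,r8=0  c: 2->c8=0,tid=1,i&1=0
L=5*4+1=21  i=0*4+0*2+0=0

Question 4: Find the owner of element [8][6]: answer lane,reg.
r=8→G=0,rhi=1  c=6→chi=0,T=3,p=0
L=0*4+3=3  i=0*4+1*2+0=2

3,2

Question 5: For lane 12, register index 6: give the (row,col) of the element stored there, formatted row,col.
lane 12: g=3 (12/4), t=0 (12%4)
i=6: r=3+8=11, c=0*2+0+8=8

11,8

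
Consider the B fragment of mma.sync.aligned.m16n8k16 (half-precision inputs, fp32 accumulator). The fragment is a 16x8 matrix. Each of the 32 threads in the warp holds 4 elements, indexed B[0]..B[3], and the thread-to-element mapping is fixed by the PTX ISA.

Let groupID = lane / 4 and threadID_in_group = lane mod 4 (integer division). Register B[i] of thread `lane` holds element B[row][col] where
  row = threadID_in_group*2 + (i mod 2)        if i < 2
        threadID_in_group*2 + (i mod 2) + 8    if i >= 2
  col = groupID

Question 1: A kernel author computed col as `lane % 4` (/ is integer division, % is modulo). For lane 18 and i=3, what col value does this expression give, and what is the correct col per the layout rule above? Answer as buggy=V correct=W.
buggy=2 correct=4

`lane % 4`[18,3]=>2
L=18=>grp=18>>2=4, tig=18&3=2
[3]=>row 2·2+1+8=13  col grp=4
col: 2 vs 4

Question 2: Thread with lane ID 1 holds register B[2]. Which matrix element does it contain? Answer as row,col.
10,0

1: grp=0,tig=1
[2] (1*2+0+8,0) = (10,0)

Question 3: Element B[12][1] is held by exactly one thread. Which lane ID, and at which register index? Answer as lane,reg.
c=1⇒gr=1  r=12⇒Rb=1,th=2,odd=0
L=1*4+2=6  i=1*2+0=2

6,2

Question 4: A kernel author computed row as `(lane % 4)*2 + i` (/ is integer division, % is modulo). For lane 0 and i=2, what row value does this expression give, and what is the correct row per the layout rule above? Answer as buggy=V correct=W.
buggy=2 correct=8

`(lane % 4)*2 + i`[0,2]⇒2
lane 0: gr=0 (0/4), th=0 (0%4)
i=2: r=0*2+0+8=8, c=gr=0
row: 2 vs 8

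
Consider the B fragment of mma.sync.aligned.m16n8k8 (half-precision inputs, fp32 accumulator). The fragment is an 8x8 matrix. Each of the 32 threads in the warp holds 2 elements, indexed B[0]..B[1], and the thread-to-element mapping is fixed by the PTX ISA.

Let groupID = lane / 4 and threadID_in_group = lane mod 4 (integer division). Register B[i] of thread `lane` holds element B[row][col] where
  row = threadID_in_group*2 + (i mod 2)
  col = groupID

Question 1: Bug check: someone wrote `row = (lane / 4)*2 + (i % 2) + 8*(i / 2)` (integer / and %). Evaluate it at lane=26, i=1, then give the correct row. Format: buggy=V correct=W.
`(lane / 4)*2 + (i % 2) + 8*(i / 2)`[26,1]->13
lane 26->26/4=6, 26 mod 4=2
i=1  r:2·2+1->5  c:6
row: 13 vs 5

buggy=13 correct=5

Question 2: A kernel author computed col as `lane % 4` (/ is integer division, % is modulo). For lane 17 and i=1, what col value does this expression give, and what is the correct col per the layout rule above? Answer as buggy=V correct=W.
`lane % 4`[17,1]⇒1
17: gr=4,th=1
[1] (1*2+1,4) = (3,4)
col: 1 vs 4

buggy=1 correct=4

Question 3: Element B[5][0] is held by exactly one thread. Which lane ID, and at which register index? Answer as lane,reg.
c: 0->gid=0  r: 5->tid=2,i&1=1
L=0*4+2=2  i=1=1

2,1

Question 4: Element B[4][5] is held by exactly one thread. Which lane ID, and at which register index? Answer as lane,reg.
22,0

c=5→G=5  r=4→T=2,p=0
L=5*4+2=22  i=0=0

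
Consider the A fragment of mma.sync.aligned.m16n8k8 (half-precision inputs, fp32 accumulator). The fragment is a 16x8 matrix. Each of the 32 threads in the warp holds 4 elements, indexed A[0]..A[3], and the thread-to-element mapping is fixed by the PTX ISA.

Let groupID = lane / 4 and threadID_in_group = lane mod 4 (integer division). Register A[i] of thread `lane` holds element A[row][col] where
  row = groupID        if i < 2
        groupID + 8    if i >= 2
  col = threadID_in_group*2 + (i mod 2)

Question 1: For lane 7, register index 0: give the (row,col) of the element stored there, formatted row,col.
7: G=1,T=3
[0] (1+0,3*2+0) = (1,6)

1,6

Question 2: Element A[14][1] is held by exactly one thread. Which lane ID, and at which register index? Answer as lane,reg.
24,3

r=14->g=6,rb=1  c=1->t=0,b0=1
L=6*4+0=24  i=1*2+1=3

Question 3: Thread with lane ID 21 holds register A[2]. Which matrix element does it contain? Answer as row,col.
13,2

lane 21⇒21/4=5, 21 mod 4=1
i=2  r:5+8⇒13  c:2·1+0⇒2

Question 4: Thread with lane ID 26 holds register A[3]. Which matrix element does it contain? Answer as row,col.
26: G=6,T=2
[3] (6+8,2*2+1) = (14,5)

14,5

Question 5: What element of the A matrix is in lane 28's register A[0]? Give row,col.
7,0

lane 28: grp=7 (28/4), tig=0 (28%4)
i=0: r=7+0=7, c=0*2+0=0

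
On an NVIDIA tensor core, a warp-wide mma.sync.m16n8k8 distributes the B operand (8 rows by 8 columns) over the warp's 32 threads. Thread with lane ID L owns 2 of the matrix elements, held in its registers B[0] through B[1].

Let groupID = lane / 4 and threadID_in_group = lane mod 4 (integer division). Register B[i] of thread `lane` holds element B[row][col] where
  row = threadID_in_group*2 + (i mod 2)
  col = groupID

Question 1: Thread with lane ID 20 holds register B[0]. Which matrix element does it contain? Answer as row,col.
L=20->g=20>>2=5, t=20&3=0
[0]->row 0·2+0=0  col g=5

0,5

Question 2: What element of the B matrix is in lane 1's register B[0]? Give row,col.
lane 1->1/4=0, 1 mod 4=1
i=0  r:2·1+0->2  c:0

2,0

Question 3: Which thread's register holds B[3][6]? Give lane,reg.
25,1

c=6→G=6  r=3→T=1,p=1
L=6*4+1=25  i=1=1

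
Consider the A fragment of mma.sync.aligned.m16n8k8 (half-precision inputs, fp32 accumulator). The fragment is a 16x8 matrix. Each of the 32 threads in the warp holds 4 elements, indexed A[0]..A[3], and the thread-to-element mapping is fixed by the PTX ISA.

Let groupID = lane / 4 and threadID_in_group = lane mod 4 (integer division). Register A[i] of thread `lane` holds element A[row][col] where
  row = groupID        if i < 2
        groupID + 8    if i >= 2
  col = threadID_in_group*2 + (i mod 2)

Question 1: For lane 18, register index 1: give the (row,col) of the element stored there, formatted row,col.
4,5

18: gid=4,tid=2
[1] (4+0,2*2+1) = (4,5)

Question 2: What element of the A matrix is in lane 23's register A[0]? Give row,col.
5,6

lane 23: g=5 (23/4), t=3 (23%4)
i=0: r=5+0=5, c=3*2+0=6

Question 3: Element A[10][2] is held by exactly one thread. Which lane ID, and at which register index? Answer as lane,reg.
r: 10->gid=2,r8=1  c: 2->tid=1,i&1=0
L=2*4+1=9  i=1*2+0=2

9,2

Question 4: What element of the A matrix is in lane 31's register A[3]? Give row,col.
15,7

L=31->g=31>>2=7, t=31&3=3
[3]->row 7+8=15  col 3·2+1=7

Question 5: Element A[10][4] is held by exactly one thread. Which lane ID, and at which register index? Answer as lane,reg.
r: 10->gid=2,r8=1  c: 4->tid=2,i&1=0
L=2*4+2=10  i=1*2+0=2

10,2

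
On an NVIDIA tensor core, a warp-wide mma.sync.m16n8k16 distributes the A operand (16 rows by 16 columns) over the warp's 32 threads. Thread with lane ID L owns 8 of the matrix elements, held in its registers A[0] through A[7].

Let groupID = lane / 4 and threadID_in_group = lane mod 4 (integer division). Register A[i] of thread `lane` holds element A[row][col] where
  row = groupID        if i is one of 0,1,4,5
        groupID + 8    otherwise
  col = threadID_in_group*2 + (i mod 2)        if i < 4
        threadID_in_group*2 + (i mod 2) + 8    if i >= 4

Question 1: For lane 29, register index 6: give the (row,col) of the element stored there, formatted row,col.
L=29→G=29>>2=7, T=29&3=1
[6]→row 7+8=15  col 1·2+0+8=10

15,10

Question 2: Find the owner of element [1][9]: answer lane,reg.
4,5

r=1->g=1,rb=0  c=9->cb=1,t=0,b0=1
L=1*4+0=4  i=1*4+0*2+1=5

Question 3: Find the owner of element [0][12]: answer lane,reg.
r: 0->gid=0,r8=0  c: 12->c8=1,tid=2,i&1=0
L=0*4+2=2  i=1*4+0*2+0=4

2,4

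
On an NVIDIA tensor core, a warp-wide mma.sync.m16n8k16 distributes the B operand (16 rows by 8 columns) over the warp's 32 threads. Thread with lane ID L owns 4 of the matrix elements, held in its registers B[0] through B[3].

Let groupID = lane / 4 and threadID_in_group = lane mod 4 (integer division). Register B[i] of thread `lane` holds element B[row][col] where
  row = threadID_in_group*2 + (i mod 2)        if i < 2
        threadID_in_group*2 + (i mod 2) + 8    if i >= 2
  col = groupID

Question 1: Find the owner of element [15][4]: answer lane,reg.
c=4⇒gr=4  r=15⇒Rb=1,th=3,odd=1
L=4*4+3=19  i=1*2+1=3

19,3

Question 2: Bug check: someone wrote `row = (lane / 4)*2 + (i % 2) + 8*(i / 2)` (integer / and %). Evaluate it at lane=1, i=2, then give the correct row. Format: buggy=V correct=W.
buggy=8 correct=10

`(lane / 4)*2 + (i % 2) + 8*(i / 2)`[1,2]→8
lane 1→1/4=0, 1 mod 4=1
i=2  r:2·1+0+8→10  c:0
row: 8 vs 10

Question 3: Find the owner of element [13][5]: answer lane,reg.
22,3

c=5→G=5  r=13→rhi=1,T=2,p=1
L=5*4+2=22  i=1*2+1=3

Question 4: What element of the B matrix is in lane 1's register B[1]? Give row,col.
3,0

L=1→G=1>>2=0, T=1&3=1
[1]→row 1·2+1+0=3  col G=0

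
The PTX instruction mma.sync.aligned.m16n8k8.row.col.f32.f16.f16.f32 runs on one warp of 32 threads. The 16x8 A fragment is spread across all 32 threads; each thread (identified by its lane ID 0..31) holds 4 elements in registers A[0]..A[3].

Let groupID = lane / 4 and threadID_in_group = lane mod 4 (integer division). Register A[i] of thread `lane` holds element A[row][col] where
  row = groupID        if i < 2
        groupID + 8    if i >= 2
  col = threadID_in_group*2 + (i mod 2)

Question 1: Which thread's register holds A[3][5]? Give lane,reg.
14,1

r:3=>grp=3,rB=0  c:5=>tig=2,lo=1
L=3*4+2=14  i=0*2+1=1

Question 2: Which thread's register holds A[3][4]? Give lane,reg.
14,0

r=3→G=3,rhi=0  c=4→T=2,p=0
L=3*4+2=14  i=0*2+0=0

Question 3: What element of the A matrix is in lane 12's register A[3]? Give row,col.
11,1

12: gr=3,th=0
[3] (3+8,0*2+1) = (11,1)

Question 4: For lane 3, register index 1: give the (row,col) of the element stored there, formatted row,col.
0,7

lane 3: gr=0 (3/4), th=3 (3%4)
i=1: r=0+0=0, c=3*2+1=7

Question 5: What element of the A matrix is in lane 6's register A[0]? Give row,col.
1,4

L=6->gid=6>>2=1, tid=6&3=2
[0]->row 1+0=1  col 2·2+0=4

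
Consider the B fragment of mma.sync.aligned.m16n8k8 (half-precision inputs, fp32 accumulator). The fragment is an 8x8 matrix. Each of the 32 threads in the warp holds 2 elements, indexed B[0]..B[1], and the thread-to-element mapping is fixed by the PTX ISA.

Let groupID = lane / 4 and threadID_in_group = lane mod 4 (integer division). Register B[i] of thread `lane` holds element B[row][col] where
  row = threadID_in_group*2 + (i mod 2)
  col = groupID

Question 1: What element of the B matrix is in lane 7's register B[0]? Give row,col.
6,1

7: gid=1,tid=3
[0] (3*2+0,1) = (6,1)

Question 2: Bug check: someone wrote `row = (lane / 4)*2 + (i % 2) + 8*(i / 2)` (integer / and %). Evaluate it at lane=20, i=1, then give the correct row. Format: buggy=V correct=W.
`(lane / 4)*2 + (i % 2) + 8*(i / 2)`[20,1]->11
L=20->g=20>>2=5, t=20&3=0
[1]->row 0·2+1=1  col g=5
row: 11 vs 1

buggy=11 correct=1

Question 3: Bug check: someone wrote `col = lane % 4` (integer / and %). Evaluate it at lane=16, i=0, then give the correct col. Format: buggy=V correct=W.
buggy=0 correct=4

`lane % 4`[16,0]->0
L=16->gid=16>>2=4, tid=16&3=0
[0]->row 0·2+0=0  col gid=4
col: 0 vs 4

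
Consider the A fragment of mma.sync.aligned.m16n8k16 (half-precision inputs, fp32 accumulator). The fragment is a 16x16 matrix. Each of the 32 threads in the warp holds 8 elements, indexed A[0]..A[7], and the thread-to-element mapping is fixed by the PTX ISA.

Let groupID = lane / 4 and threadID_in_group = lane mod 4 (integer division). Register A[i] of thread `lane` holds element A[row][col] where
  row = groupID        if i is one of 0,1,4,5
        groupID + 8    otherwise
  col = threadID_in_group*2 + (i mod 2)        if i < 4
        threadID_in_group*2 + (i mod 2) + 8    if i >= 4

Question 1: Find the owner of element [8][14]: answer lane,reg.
r: 8->gid=0,r8=1  c: 14->c8=1,tid=3,i&1=0
L=0*4+3=3  i=1*4+1*2+0=6

3,6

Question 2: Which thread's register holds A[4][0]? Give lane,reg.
16,0

r=4->g=4,rb=0  c=0->cb=0,t=0,b0=0
L=4*4+0=16  i=0*4+0*2+0=0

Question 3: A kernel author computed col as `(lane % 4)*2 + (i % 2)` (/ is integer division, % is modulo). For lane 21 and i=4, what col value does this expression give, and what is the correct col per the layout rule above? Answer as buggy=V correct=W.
buggy=2 correct=10

`(lane % 4)*2 + (i % 2)`[21,4]→2
lane 21: G=5 (21/4), T=1 (21%4)
i=4: r=5+0=5, c=1*2+0+8=10
col: 2 vs 10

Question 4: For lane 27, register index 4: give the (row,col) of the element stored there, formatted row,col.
L=27⇒gr=27>>2=6, th=27&3=3
[4]⇒row 6+0=6  col 3·2+0+8=14

6,14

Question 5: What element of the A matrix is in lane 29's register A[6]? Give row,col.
L=29⇒gr=29>>2=7, th=29&3=1
[6]⇒row 7+8=15  col 1·2+0+8=10

15,10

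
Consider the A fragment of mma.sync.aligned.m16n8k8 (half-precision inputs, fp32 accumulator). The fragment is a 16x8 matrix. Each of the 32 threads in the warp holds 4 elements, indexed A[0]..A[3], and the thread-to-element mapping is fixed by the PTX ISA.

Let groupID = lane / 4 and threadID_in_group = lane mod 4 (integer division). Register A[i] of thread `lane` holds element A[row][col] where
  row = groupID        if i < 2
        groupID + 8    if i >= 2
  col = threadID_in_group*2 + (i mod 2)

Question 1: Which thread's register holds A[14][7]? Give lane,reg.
r:14=>grp=6,rB=1  c:7=>tig=3,lo=1
L=6*4+3=27  i=1*2+1=3

27,3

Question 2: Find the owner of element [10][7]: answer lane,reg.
11,3

r=10⇒gr=2,Rb=1  c=7⇒th=3,odd=1
L=2*4+3=11  i=1*2+1=3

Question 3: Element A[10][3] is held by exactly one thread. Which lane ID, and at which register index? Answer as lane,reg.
9,3

r=10⇒gr=2,Rb=1  c=3⇒th=1,odd=1
L=2*4+1=9  i=1*2+1=3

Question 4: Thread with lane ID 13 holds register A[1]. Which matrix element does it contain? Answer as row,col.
3,3

lane 13->13/4=3, 13 mod 4=1
i=1  r:3+0->3  c:2·1+1->3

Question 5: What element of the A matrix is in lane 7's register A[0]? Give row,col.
7: G=1,T=3
[0] (1+0,3*2+0) = (1,6)

1,6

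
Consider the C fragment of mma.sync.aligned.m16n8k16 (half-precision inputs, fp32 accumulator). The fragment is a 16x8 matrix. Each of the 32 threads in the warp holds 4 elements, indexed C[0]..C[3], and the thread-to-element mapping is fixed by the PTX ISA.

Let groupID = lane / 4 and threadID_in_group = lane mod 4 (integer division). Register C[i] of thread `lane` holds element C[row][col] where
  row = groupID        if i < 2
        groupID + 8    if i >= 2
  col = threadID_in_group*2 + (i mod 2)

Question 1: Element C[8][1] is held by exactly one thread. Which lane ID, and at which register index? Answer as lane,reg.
r=8→G=0,rhi=1  c=1→T=0,p=1
L=0*4+0=0  i=1*2+1=3

0,3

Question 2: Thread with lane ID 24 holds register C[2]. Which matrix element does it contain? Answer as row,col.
14,0

lane 24⇒24/4=6, 24 mod 4=0
i=2  r:6+8⇒14  c:2·0+0⇒0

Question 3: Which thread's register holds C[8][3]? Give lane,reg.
1,3

r=8⇒gr=0,Rb=1  c=3⇒th=1,odd=1
L=0*4+1=1  i=1*2+1=3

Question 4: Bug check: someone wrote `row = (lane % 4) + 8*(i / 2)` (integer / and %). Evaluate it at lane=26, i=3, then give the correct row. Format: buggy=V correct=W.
buggy=10 correct=14

`(lane % 4) + 8*(i / 2)`[26,3]=>10
lane 26=>26/4=6, 26 mod 4=2
i=3  r:6+8=>14  c:2·2+1=>5
row: 10 vs 14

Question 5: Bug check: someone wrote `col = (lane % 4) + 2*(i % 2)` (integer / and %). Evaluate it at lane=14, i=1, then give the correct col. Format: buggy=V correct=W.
`(lane % 4) + 2*(i % 2)`[14,1]⇒4
14: gr=3,th=2
[1] (3+0,2*2+1) = (3,5)
col: 4 vs 5

buggy=4 correct=5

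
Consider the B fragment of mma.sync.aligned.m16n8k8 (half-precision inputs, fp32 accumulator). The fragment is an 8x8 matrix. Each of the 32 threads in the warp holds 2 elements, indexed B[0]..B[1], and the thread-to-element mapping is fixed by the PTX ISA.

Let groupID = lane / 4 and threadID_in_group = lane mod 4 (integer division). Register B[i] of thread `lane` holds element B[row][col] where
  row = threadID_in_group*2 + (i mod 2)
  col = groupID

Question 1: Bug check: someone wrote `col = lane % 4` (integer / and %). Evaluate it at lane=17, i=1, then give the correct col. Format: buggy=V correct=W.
buggy=1 correct=4

`lane % 4`[17,1]=>1
lane 17=>17/4=4, 17 mod 4=1
i=1  r:2·1+1=>3  c:4
col: 1 vs 4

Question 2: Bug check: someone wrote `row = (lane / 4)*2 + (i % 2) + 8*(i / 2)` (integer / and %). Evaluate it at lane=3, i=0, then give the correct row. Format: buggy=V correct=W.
buggy=0 correct=6

`(lane / 4)*2 + (i % 2) + 8*(i / 2)`[3,0]->0
3: g=0,t=3
[0] (3*2+0,0) = (6,0)
row: 0 vs 6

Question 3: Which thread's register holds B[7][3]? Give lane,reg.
c=3→G=3  r=7→T=3,p=1
L=3*4+3=15  i=1=1

15,1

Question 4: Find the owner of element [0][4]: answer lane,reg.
16,0

c=4⇒gr=4  r=0⇒th=0,odd=0
L=4*4+0=16  i=0=0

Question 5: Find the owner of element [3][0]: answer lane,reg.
c:0=>grp=0  r:3=>tig=1,lo=1
L=0*4+1=1  i=1=1

1,1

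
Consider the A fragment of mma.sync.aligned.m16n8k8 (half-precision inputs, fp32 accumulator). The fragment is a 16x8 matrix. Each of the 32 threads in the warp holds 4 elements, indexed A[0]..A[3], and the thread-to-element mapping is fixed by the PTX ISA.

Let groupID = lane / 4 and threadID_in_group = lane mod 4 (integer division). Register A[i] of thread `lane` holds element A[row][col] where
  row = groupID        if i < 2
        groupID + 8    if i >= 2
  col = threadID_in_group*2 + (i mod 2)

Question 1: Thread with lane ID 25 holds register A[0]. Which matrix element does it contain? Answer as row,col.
25: gid=6,tid=1
[0] (6+0,1*2+0) = (6,2)

6,2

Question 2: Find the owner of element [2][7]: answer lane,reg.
11,1

r=2⇒gr=2,Rb=0  c=7⇒th=3,odd=1
L=2*4+3=11  i=0*2+1=1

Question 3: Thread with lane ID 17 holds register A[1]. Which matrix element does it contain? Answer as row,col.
17: grp=4,tig=1
[1] (4+0,1*2+1) = (4,3)

4,3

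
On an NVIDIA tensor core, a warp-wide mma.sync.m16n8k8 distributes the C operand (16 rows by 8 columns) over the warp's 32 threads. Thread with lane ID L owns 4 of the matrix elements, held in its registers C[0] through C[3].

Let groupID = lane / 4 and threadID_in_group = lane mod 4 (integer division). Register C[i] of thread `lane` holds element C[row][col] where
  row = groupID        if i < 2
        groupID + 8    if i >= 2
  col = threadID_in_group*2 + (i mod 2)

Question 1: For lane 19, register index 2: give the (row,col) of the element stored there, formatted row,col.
lane 19: G=4 (19/4), T=3 (19%4)
i=2: r=4+8=12, c=3*2+0=6

12,6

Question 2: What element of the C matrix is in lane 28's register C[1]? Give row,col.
7,1

lane 28: gr=7 (28/4), th=0 (28%4)
i=1: r=7+0=7, c=0*2+1=1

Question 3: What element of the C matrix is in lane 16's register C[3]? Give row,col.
16: gid=4,tid=0
[3] (4+8,0*2+1) = (12,1)

12,1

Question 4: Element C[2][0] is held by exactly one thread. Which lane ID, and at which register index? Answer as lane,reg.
r=2->g=2,rb=0  c=0->t=0,b0=0
L=2*4+0=8  i=0*2+0=0

8,0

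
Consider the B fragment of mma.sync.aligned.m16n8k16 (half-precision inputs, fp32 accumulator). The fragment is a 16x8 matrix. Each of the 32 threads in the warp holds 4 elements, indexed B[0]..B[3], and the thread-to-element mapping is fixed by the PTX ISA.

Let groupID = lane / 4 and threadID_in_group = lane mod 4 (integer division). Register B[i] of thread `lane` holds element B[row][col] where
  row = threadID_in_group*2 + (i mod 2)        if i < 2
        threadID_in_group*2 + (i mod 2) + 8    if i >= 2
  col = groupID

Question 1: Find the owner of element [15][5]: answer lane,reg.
23,3

c: 5->gid=5  r: 15->r8=1,tid=3,i&1=1
L=5*4+3=23  i=1*2+1=3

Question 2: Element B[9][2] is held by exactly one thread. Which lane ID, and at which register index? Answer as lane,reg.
c=2→G=2  r=9→rhi=1,T=0,p=1
L=2*4+0=8  i=1*2+1=3

8,3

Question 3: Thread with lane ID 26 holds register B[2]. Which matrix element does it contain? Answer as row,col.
26: gid=6,tid=2
[2] (2*2+0+8,6) = (12,6)

12,6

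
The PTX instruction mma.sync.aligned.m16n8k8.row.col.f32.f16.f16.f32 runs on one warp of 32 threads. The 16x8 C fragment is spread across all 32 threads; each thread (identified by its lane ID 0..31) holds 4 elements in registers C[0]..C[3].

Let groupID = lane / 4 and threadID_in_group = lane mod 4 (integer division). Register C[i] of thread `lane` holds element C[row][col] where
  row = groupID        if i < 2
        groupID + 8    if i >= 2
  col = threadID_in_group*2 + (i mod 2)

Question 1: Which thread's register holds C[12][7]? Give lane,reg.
19,3

r=12⇒gr=4,Rb=1  c=7⇒th=3,odd=1
L=4*4+3=19  i=1*2+1=3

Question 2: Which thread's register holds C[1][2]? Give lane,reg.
5,0

r:1=>grp=1,rB=0  c:2=>tig=1,lo=0
L=1*4+1=5  i=0*2+0=0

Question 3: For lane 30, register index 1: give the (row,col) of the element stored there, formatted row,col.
lane 30→30/4=7, 30 mod 4=2
i=1  r:7+0→7  c:2·2+1→5

7,5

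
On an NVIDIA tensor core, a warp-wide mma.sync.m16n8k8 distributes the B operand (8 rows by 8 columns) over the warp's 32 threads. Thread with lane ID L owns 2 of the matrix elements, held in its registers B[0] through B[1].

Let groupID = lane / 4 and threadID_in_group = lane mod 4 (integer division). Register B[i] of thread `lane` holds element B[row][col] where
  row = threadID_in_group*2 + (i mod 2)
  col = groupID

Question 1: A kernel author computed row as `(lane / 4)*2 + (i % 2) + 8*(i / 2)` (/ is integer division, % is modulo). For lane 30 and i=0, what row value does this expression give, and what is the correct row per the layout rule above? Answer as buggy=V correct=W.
buggy=14 correct=4

`(lane / 4)*2 + (i % 2) + 8*(i / 2)`[30,0]→14
lane 30: G=7 (30/4), T=2 (30%4)
i=0: r=2*2+0=4, c=G=7
row: 14 vs 4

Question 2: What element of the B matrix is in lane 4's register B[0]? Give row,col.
0,1

lane 4: grp=1 (4/4), tig=0 (4%4)
i=0: r=0*2+0=0, c=grp=1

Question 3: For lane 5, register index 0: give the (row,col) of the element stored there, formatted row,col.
2,1

lane 5->5/4=1, 5 mod 4=1
i=0  r:2·1+0->2  c:1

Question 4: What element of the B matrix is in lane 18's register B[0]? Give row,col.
lane 18→18/4=4, 18 mod 4=2
i=0  r:2·2+0→4  c:4

4,4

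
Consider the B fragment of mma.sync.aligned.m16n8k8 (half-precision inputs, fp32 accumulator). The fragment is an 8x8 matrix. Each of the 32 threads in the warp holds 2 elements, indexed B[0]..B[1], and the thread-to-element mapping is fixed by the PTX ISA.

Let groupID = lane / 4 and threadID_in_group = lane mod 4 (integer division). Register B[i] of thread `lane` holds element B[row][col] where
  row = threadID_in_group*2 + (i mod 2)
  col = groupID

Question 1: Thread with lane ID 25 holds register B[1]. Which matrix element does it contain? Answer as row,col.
lane 25⇒25/4=6, 25 mod 4=1
i=1  r:2·1+1⇒3  c:6

3,6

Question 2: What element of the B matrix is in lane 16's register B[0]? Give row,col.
0,4

lane 16→16/4=4, 16 mod 4=0
i=0  r:2·0+0→0  c:4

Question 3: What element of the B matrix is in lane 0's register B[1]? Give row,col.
lane 0->0/4=0, 0 mod 4=0
i=1  r:2·0+1->1  c:0

1,0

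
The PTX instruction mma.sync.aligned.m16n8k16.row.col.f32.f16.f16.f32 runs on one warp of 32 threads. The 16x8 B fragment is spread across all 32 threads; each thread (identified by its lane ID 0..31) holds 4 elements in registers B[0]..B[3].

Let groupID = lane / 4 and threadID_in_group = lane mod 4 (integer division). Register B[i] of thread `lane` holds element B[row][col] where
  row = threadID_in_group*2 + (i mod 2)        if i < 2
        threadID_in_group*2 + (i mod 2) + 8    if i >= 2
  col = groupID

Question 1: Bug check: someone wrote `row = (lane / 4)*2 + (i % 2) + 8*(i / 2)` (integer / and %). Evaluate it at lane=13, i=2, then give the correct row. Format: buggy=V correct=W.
`(lane / 4)*2 + (i % 2) + 8*(i / 2)`[13,2]=>14
L=13=>grp=13>>2=3, tig=13&3=1
[2]=>row 1·2+0+8=10  col grp=3
row: 14 vs 10

buggy=14 correct=10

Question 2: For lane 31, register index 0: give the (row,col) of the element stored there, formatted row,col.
6,7

lane 31: g=7 (31/4), t=3 (31%4)
i=0: r=3*2+0+0=6, c=g=7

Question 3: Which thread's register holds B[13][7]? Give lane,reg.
c: 7->gid=7  r: 13->r8=1,tid=2,i&1=1
L=7*4+2=30  i=1*2+1=3

30,3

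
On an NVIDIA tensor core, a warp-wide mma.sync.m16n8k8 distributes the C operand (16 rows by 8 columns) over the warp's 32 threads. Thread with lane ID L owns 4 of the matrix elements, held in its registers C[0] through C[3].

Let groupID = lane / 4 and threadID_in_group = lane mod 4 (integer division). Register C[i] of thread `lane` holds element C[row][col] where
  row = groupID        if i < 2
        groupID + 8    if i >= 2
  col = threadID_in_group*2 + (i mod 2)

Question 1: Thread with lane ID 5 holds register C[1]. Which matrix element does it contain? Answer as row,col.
lane 5=>5/4=1, 5 mod 4=1
i=1  r:1+0=>1  c:2·1+1=>3

1,3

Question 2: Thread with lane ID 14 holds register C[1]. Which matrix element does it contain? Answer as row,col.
3,5

14: g=3,t=2
[1] (3+0,2*2+1) = (3,5)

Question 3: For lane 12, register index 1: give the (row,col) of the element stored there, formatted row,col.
lane 12=>12/4=3, 12 mod 4=0
i=1  r:3+0=>3  c:2·0+1=>1

3,1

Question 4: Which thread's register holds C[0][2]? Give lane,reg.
1,0

r=0->g=0,rb=0  c=2->t=1,b0=0
L=0*4+1=1  i=0*2+0=0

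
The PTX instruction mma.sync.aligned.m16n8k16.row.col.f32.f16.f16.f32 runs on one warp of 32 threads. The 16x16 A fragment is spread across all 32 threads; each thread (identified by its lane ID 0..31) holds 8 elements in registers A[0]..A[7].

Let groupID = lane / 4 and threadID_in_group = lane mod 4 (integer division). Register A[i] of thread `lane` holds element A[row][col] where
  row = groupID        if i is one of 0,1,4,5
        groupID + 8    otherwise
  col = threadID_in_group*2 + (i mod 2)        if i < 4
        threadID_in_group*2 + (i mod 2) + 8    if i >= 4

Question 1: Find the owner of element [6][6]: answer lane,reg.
r=6→G=6,rhi=0  c=6→chi=0,T=3,p=0
L=6*4+3=27  i=0*4+0*2+0=0

27,0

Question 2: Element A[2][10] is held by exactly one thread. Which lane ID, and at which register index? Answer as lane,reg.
9,4

r: 2->gid=2,r8=0  c: 10->c8=1,tid=1,i&1=0
L=2*4+1=9  i=1*4+0*2+0=4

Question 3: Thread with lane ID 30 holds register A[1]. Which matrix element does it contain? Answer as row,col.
7,5

30: grp=7,tig=2
[1] (7+0,2*2+1+0) = (7,5)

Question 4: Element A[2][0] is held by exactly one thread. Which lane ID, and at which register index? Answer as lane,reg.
r=2->g=2,rb=0  c=0->cb=0,t=0,b0=0
L=2*4+0=8  i=0*4+0*2+0=0

8,0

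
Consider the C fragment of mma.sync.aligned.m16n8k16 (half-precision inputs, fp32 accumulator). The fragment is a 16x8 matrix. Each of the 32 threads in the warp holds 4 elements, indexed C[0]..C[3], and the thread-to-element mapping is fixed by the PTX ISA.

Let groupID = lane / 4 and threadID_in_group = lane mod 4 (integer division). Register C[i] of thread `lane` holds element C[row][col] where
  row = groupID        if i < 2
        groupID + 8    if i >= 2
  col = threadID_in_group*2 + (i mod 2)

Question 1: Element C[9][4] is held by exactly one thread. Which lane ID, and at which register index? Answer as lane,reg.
r=9⇒gr=1,Rb=1  c=4⇒th=2,odd=0
L=1*4+2=6  i=1*2+0=2

6,2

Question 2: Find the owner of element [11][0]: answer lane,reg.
r=11→G=3,rhi=1  c=0→T=0,p=0
L=3*4+0=12  i=1*2+0=2

12,2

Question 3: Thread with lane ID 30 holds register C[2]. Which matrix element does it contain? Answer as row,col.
15,4

lane 30: g=7 (30/4), t=2 (30%4)
i=2: r=7+8=15, c=2*2+0=4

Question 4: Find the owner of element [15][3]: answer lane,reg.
29,3

r=15⇒gr=7,Rb=1  c=3⇒th=1,odd=1
L=7*4+1=29  i=1*2+1=3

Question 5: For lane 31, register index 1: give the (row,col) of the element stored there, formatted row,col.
7,7

L=31→G=31>>2=7, T=31&3=3
[1]→row 7+0=7  col 3·2+1=7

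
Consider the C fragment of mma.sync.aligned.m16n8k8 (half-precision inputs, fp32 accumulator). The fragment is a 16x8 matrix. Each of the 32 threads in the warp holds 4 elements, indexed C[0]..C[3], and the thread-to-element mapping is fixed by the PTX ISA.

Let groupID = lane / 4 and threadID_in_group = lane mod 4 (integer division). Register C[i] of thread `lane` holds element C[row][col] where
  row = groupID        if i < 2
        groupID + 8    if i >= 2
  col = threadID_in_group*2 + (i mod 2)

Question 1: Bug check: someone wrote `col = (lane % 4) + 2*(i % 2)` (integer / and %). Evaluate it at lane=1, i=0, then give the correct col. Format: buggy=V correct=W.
buggy=1 correct=2

`(lane % 4) + 2*(i % 2)`[1,0]→1
lane 1: G=0 (1/4), T=1 (1%4)
i=0: r=0+0=0, c=1*2+0=2
col: 1 vs 2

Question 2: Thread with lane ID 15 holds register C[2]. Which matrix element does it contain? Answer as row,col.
L=15→G=15>>2=3, T=15&3=3
[2]→row 3+8=11  col 3·2+0=6

11,6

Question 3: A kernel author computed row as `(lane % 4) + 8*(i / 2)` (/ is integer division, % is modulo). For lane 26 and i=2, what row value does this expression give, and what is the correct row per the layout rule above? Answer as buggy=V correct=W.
`(lane % 4) + 8*(i / 2)`[26,2]→10
26: G=6,T=2
[2] (6+8,2*2+0) = (14,4)
row: 10 vs 14

buggy=10 correct=14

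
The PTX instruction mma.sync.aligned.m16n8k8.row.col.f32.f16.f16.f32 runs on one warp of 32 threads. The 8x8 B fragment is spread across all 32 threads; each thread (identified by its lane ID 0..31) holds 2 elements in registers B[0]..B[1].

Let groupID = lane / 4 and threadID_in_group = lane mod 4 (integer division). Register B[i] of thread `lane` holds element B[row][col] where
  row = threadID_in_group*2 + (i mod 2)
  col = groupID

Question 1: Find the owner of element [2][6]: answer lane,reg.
c: 6->gid=6  r: 2->tid=1,i&1=0
L=6*4+1=25  i=0=0

25,0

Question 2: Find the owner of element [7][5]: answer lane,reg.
23,1

c=5->g=5  r=7->t=3,b0=1
L=5*4+3=23  i=1=1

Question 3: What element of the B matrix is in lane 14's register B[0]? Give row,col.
4,3

lane 14: gid=3 (14/4), tid=2 (14%4)
i=0: r=2*2+0=4, c=gid=3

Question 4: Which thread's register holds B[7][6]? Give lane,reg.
c=6→G=6  r=7→T=3,p=1
L=6*4+3=27  i=1=1

27,1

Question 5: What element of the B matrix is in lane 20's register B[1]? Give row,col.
1,5

lane 20→20/4=5, 20 mod 4=0
i=1  r:2·0+1→1  c:5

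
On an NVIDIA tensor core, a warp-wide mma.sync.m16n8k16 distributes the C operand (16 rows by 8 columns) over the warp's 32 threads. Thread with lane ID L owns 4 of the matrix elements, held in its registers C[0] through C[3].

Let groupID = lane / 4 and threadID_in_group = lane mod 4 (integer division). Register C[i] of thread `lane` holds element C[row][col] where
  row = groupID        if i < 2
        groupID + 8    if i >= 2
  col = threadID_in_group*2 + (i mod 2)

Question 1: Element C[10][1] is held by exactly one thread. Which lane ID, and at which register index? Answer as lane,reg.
8,3

r:10=>grp=2,rB=1  c:1=>tig=0,lo=1
L=2*4+0=8  i=1*2+1=3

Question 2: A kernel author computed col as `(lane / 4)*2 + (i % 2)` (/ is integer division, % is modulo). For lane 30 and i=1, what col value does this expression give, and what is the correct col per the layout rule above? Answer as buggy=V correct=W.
`(lane / 4)*2 + (i % 2)`[30,1]⇒15
lane 30: gr=7 (30/4), th=2 (30%4)
i=1: r=7+0=7, c=2*2+1=5
col: 15 vs 5

buggy=15 correct=5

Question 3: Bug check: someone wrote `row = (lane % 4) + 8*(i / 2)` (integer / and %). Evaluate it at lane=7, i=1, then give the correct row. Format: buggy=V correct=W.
buggy=3 correct=1

`(lane % 4) + 8*(i / 2)`[7,1]⇒3
7: gr=1,th=3
[1] (1+0,3*2+1) = (1,7)
row: 3 vs 1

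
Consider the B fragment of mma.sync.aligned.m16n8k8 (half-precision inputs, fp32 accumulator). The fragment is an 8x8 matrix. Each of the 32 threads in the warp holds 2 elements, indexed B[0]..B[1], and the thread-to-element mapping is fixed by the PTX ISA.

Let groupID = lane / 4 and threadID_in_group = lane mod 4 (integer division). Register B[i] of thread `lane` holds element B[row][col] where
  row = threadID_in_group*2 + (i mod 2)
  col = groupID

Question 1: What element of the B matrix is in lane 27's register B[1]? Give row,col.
7,6

lane 27: grp=6 (27/4), tig=3 (27%4)
i=1: r=3*2+1=7, c=grp=6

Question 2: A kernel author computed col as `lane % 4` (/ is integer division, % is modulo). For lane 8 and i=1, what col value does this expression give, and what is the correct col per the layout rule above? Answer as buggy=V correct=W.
buggy=0 correct=2

`lane % 4`[8,1]=>0
8: grp=2,tig=0
[1] (0*2+1,2) = (1,2)
col: 0 vs 2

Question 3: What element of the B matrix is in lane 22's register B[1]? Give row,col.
5,5

22: gr=5,th=2
[1] (2*2+1,5) = (5,5)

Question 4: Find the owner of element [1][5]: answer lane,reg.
c:5=>grp=5  r:1=>tig=0,lo=1
L=5*4+0=20  i=1=1

20,1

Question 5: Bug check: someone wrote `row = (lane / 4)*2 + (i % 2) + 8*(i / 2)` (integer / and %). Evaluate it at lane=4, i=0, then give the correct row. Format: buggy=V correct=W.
buggy=2 correct=0

`(lane / 4)*2 + (i % 2) + 8*(i / 2)`[4,0]→2
L=4→G=4>>2=1, T=4&3=0
[0]→row 0·2+0=0  col G=1
row: 2 vs 0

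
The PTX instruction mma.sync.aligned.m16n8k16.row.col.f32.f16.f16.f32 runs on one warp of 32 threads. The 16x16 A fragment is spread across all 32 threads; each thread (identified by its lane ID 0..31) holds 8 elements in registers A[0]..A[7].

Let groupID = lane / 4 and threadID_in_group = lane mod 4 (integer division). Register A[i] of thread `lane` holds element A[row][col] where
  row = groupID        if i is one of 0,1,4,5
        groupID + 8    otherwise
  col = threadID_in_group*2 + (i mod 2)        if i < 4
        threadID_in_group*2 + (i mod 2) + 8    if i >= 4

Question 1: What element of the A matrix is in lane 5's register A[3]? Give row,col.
lane 5: grp=1 (5/4), tig=1 (5%4)
i=3: r=1+8=9, c=1*2+1+0=3

9,3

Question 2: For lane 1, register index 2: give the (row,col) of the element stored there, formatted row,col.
1: G=0,T=1
[2] (0+8,1*2+0+0) = (8,2)

8,2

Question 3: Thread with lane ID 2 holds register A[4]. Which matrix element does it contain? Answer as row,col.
2: gr=0,th=2
[4] (0+0,2*2+0+8) = (0,12)

0,12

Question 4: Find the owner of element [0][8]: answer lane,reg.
r=0⇒gr=0,Rb=0  c=8⇒Cb=1,th=0,odd=0
L=0*4+0=0  i=1*4+0*2+0=4

0,4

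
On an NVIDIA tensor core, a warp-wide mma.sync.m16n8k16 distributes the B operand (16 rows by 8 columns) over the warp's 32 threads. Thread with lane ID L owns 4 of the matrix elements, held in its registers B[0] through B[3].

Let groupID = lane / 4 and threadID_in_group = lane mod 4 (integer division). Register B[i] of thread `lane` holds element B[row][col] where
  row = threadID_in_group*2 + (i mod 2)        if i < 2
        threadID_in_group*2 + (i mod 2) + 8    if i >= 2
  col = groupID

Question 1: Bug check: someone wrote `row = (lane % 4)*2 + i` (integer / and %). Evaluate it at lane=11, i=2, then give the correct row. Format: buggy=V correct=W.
buggy=8 correct=14

`(lane % 4)*2 + i`[11,2]=>8
lane 11: grp=2 (11/4), tig=3 (11%4)
i=2: r=3*2+0+8=14, c=grp=2
row: 8 vs 14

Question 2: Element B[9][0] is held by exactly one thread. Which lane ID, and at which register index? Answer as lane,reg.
0,3

c:0=>grp=0  r:9=>rB=1,tig=0,lo=1
L=0*4+0=0  i=1*2+1=3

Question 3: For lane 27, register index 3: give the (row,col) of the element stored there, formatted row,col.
15,6

27: gid=6,tid=3
[3] (3*2+1+8,6) = (15,6)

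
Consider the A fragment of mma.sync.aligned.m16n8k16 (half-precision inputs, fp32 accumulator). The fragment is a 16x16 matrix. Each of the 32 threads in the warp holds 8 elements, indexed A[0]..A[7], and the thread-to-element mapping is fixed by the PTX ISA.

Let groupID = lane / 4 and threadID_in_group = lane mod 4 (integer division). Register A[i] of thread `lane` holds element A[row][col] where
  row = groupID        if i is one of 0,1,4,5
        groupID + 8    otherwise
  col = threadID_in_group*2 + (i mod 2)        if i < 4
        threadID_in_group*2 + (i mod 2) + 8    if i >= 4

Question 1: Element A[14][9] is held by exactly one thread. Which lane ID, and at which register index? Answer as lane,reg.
r:14=>grp=6,rB=1  c:9=>cB=1,tig=0,lo=1
L=6*4+0=24  i=1*4+1*2+1=7

24,7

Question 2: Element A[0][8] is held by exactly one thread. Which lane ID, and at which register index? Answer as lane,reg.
0,4

r:0=>grp=0,rB=0  c:8=>cB=1,tig=0,lo=0
L=0*4+0=0  i=1*4+0*2+0=4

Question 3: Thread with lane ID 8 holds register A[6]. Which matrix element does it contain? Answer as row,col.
10,8

L=8->gid=8>>2=2, tid=8&3=0
[6]->row 2+8=10  col 0·2+0+8=8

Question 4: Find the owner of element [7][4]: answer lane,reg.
30,0

r=7->g=7,rb=0  c=4->cb=0,t=2,b0=0
L=7*4+2=30  i=0*4+0*2+0=0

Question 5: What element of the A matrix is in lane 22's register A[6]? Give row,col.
13,12

L=22=>grp=22>>2=5, tig=22&3=2
[6]=>row 5+8=13  col 2·2+0+8=12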